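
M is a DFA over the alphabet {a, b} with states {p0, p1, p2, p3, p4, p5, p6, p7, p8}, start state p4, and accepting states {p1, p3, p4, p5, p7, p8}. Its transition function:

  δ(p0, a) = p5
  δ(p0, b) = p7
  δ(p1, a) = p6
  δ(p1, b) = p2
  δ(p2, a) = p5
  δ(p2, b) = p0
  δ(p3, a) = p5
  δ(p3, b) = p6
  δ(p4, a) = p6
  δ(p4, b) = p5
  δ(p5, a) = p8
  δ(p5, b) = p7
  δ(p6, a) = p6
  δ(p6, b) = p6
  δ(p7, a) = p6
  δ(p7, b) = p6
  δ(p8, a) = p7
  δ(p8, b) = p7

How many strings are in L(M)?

The useful subgraph on states {p4, p5, p7, p8} is acyclic, so L(M) is finite; the longest accepting path visits 4 useful states, giving maximum string length 3.
Counting accepting paths from p4 by length: 1 of length 0, 1 of length 1, 2 of length 2, 2 of length 3. Total 6.

6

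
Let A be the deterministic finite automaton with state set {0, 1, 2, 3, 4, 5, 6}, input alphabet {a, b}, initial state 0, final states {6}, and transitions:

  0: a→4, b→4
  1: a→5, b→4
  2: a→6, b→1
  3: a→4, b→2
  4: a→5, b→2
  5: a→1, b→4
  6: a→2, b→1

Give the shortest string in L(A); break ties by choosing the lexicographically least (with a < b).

A breadth-first search from 0 reaches an accepting state first via the path 0 → 4 → 2 → 6 on input aba.
No string of length < 3 is accepted (BFS exhausts all shorter strings without reaching an accepting state), and aba is the lexicographically least accepting string of length 3.

aba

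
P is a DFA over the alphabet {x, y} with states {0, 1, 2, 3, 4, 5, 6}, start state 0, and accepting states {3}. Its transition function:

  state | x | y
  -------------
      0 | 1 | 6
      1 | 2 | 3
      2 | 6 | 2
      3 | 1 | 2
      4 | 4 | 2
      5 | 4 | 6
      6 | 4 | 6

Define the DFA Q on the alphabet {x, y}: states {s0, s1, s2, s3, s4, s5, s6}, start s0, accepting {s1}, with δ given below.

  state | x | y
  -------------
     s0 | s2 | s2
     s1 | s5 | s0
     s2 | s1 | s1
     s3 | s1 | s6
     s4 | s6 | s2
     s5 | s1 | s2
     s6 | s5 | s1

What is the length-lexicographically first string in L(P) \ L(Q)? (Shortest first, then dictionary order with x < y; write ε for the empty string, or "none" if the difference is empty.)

The string xyxy is accepted by P but not by Q.
No shorter string lies in the difference, and xyxy is the lexicographically first length-4 string in L(P) \ L(Q).

xyxy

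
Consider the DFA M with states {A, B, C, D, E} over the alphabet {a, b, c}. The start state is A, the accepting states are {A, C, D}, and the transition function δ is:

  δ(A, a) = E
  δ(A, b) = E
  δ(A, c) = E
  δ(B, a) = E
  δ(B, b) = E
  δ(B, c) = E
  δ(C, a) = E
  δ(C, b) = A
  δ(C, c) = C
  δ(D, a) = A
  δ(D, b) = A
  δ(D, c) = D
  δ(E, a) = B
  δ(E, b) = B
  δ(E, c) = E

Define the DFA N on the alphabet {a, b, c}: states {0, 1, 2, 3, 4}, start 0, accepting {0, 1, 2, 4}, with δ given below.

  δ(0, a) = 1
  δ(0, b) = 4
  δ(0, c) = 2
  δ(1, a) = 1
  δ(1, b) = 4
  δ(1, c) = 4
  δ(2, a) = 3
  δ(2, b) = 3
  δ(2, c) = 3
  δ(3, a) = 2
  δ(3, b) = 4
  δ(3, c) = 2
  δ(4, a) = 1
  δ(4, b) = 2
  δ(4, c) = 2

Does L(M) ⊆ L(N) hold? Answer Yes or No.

Yes

Exploring the product automaton M × N from the start pair (A, 0), following both machines on each input symbol, reaches 9 state pairs: (A, 0), (E, 1), (E, 4), (E, 2), (B, 1), (B, 4), (B, 2), (B, 3), (E, 3).
M accepts in {A, C, D} and N accepts in {0, 1, 2, 4}. The reachable pairs whose M-component is accepting are (A, 0); in each of them the N-component is accepting too, so the product for L(M) \ L(N) (M-component accepting, N-component rejecting) has no reachable accepting pair and the difference is empty.
Hence every string in L(M) is also in L(N).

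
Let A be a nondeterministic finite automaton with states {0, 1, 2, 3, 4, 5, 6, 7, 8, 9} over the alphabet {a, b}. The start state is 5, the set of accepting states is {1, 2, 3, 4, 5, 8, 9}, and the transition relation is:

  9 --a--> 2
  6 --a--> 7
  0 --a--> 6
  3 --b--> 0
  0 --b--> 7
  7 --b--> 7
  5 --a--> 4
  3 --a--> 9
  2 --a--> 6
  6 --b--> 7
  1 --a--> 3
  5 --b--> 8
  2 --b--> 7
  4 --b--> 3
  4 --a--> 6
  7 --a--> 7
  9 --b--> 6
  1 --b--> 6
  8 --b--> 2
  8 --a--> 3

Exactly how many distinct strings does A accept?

The useful subgraph on states {2, 3, 4, 5, 8, 9} is acyclic, so L(A) is finite; the longest accepting path visits 5 useful states, giving maximum string length 4.
Counting accepting paths from 5 by length: 1 of length 0, 2 of length 1, 3 of length 2, 2 of length 3, 2 of length 4. Total 10.

10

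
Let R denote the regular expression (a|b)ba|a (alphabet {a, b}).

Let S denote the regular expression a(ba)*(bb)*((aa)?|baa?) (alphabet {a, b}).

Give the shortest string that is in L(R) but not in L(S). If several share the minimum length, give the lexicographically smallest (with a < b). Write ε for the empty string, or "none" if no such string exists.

The string bba is accepted by R but not by S.
No shorter string lies in the difference, and bba is the lexicographically first length-3 string in L(R) \ L(S).

bba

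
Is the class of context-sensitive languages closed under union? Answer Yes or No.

A linear-bounded automaton can nondeterministically choose to simulate the LBA for L₁ or the LBA for L₂; equivalently, with disjoint nonterminals, S → S₁ | S₂ added to two noncontracting grammars is still noncontracting.
So the context-sensitive languages are closed under union.

Yes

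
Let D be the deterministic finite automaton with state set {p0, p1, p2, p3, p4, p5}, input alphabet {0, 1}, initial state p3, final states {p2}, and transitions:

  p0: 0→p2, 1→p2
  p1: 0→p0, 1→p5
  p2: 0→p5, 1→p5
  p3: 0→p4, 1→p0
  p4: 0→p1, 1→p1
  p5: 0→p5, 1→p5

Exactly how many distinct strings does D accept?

6

The useful subgraph on states {p0, p1, p2, p3, p4} is acyclic, so L(D) is finite; the longest accepting path visits 5 useful states, giving maximum string length 4.
Counting accepting paths from p3 by length: 2 of length 2, 4 of length 4. Total 6.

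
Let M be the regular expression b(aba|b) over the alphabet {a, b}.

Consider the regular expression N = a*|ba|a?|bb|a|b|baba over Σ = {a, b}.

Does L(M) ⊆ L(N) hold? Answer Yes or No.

Yes

Converting the expression M to a DFA (subset construction, then merging equivalent states) gives the minimal DFA with states {m0, m1, m2, m3, m4, m5}, start state m0, accepting states {m4} and transitions m0: a→m1, b→m2; m1: a→m1, b→m1; m2: a→m3, b→m4; m3: a→m1, b→m5; m4: a→m1, b→m1; m5: a→m4, b→m1.
Converting the expression N to a DFA (subset construction, then merging equivalent states) gives the minimal DFA with states {n0, n1, n2, n3, n4, n5, n6}, start state n0, accepting states {n0, n1, n2, n4, n5} and transitions n0: a→n1, b→n2; n1: a→n1, b→n3; n2: a→n4, b→n5; n3: a→n3, b→n3; n4: a→n3, b→n6; n5: a→n3, b→n3; n6: a→n5, b→n3.
Exploring the product automaton M × N from the start pair (m0, n0), following both machines on each input symbol, reaches 7 state pairs: (m0, n0), (m1, n1), (m2, n2), (m1, n3), (m3, n4), (m4, n5), (m5, n6).
M accepts in {m4} and N accepts in {n0, n1, n2, n4, n5}. The reachable pairs whose M-component is accepting are (m4, n5); in each of them the N-component is accepting too, so the product for L(M) \ L(N) (M-component accepting, N-component rejecting) has no reachable accepting pair and the difference is empty.
Hence every string in L(M) is also in L(N).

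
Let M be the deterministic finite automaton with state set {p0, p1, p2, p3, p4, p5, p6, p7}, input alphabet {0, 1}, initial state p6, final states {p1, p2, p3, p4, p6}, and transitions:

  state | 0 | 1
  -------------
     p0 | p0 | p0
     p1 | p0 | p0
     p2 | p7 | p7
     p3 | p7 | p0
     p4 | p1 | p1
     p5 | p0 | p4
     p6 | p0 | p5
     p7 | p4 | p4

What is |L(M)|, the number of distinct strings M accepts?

4

The useful subgraph on states {p1, p4, p5, p6} is acyclic, so L(M) is finite; the longest accepting path visits 4 useful states, giving maximum string length 3.
Counting accepting paths from p6 by length: 1 of length 0, 1 of length 2, 2 of length 3. Total 4.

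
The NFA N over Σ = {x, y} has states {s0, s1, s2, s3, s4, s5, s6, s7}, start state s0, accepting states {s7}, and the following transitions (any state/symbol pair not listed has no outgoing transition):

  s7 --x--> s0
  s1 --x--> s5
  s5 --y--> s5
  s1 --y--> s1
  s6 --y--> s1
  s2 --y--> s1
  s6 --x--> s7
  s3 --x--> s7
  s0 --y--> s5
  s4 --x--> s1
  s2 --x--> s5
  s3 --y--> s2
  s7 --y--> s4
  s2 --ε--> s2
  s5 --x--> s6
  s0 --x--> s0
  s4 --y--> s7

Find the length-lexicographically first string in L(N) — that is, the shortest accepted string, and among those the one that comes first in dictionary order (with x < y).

A breadth-first search from s0 reaches an accepting state first via the path s0 → s5 → s6 → s7 on input yxx.
No string of length < 3 is accepted (BFS exhausts all shorter strings without reaching an accepting state), and yxx is the lexicographically least accepting string of length 3.

yxx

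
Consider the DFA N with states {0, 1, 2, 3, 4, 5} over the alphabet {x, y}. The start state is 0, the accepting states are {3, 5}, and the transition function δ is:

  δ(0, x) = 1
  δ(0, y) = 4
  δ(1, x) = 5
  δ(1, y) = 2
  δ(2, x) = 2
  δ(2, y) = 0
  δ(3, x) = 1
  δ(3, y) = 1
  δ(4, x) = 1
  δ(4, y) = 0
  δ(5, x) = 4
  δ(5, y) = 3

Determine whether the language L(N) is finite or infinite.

State 0 is reachable from the start and can reach an accepting state, and it lies on the cycle 0 → 1 → 2 → 0.
Traversing that cycle any number of times yields accepted strings of unbounded length, so the language is infinite.

infinite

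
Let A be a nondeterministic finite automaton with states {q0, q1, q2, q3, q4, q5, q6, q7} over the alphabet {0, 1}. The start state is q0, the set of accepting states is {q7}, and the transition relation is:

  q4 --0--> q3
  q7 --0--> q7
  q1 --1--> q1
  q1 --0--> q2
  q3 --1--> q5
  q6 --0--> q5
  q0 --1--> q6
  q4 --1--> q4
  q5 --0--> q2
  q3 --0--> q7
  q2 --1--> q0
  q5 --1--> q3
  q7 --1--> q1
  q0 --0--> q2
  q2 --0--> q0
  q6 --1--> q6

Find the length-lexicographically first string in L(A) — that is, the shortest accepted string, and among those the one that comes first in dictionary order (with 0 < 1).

A breadth-first search from q0 reaches an accepting state first via the path q0 → q6 → q5 → q3 → q7 on input 1010.
No string of length < 4 is accepted (BFS exhausts all shorter strings without reaching an accepting state), and 1010 is the lexicographically least accepting string of length 4.

1010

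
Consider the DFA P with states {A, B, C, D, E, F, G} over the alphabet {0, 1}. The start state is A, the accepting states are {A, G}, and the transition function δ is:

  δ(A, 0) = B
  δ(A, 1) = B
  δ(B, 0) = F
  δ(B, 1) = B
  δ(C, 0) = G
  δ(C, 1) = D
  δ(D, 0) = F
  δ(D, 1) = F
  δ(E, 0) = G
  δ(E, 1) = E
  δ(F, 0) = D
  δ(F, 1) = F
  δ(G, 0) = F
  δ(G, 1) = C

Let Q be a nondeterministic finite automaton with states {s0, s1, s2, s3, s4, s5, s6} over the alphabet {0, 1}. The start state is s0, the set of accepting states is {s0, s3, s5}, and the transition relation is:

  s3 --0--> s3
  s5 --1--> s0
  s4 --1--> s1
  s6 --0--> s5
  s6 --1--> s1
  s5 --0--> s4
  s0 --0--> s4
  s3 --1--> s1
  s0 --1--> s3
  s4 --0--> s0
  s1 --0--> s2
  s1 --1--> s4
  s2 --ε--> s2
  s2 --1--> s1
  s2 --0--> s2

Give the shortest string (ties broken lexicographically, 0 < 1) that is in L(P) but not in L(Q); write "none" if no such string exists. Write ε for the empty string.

Exploring the product automaton P × Q from the start pair (A, s0), following both machines on each input symbol, reaches 13 state pairs: (A, s0), (B, s4), (B, s3), (F, s0), (B, s1), (F, s3), (D, s4), (F, s2), (D, s3), (F, s1), (D, s2), (F, s4), (D, s0).
P accepts in {A, G} and Q accepts in {s0, s3, s5}. The reachable pairs whose P-component is accepting are (A, s0); in each of them the Q-component is accepting too, so the product for L(P) \ L(Q) (P-component accepting, Q-component rejecting) has no reachable accepting pair and the difference is empty.
So every string accepted by P is also accepted by Q: L(P) \ L(Q) = ∅ and there is no such string.

none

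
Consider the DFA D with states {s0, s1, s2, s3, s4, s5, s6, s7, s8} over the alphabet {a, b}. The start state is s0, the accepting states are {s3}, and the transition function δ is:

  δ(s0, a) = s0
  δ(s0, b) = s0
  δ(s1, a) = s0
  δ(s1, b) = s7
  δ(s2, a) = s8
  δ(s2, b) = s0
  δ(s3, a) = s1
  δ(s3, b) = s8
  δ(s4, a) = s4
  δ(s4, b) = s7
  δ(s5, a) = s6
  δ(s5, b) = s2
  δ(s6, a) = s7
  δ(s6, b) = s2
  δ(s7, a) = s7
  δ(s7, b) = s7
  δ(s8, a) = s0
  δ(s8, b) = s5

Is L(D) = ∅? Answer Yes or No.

The states reachable from the start state are {s0}.
None of the accepting states {s3} is reachable, so no string is accepted and L(D) = ∅.

Yes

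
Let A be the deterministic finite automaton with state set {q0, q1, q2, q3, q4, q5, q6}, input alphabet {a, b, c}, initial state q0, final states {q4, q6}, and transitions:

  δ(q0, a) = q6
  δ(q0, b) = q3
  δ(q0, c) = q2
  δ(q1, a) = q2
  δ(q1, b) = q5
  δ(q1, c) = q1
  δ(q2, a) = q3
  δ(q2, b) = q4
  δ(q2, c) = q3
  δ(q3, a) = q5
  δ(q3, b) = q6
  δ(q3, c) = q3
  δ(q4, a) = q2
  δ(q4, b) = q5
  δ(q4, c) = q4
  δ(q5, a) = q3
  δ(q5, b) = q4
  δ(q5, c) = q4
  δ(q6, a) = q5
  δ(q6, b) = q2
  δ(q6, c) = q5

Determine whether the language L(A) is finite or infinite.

State q3 is reachable from the start and can reach an accepting state, and it lies on the cycle q3 → q3.
Traversing that cycle any number of times yields accepted strings of unbounded length, so the language is infinite.

infinite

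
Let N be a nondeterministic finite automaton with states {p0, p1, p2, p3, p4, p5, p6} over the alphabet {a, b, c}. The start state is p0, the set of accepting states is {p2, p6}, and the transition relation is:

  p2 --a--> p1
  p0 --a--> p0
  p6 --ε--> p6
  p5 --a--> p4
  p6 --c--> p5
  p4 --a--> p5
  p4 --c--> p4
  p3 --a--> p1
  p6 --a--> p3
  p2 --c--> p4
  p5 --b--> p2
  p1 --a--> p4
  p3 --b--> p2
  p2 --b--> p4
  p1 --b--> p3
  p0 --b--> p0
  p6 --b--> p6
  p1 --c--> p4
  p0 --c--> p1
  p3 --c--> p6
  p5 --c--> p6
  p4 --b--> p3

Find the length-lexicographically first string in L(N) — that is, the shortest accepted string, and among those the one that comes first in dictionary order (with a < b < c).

cbb

A breadth-first search from p0 reaches an accepting state first via the path p0 → p1 → p3 → p2 on input cbb.
No string of length < 3 is accepted (BFS exhausts all shorter strings without reaching an accepting state), and cbb is the lexicographically least accepting string of length 3.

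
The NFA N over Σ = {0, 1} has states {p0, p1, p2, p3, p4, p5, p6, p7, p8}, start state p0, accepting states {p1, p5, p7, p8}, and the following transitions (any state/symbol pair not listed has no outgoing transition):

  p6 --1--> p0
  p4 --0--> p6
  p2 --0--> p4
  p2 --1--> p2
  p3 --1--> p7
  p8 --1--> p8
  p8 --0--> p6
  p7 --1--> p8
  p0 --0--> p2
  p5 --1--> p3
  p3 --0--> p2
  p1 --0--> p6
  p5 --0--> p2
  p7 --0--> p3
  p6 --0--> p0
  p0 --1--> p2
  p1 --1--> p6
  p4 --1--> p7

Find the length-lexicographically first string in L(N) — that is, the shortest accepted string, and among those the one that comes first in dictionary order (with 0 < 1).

A breadth-first search from p0 reaches an accepting state first via the path p0 → p2 → p4 → p7 on input 001.
No string of length < 3 is accepted (BFS exhausts all shorter strings without reaching an accepting state), and 001 is the lexicographically least accepting string of length 3.

001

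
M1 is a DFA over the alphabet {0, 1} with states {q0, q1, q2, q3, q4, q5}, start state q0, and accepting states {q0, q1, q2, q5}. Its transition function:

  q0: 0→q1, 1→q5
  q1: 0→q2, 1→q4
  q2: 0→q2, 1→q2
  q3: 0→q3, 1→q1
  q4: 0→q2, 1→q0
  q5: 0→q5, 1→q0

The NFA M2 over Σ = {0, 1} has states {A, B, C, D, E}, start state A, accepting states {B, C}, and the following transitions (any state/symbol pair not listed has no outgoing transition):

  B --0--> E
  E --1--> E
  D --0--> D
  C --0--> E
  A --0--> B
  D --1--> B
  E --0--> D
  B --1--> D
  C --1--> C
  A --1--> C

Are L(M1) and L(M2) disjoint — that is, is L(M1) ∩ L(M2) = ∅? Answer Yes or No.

No

The string 0 is accepted by both M1 and M2.
Hence L(M1) ∩ L(M2) ≠ ∅.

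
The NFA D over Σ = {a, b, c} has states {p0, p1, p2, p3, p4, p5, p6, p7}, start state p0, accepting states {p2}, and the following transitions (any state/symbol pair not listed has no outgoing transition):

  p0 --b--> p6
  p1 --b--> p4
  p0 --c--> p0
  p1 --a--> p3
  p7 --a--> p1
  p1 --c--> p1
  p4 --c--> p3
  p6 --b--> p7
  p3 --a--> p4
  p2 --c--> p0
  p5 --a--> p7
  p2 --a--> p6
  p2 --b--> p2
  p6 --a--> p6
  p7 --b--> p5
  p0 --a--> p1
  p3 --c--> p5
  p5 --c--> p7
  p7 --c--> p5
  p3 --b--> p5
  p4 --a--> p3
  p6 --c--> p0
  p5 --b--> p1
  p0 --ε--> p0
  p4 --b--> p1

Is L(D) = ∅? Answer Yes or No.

Yes

The states reachable from the start state are {p0, p1, p3, p4, p5, p6, p7}.
None of the accepting states {p2} is reachable, so no string is accepted and L(D) = ∅.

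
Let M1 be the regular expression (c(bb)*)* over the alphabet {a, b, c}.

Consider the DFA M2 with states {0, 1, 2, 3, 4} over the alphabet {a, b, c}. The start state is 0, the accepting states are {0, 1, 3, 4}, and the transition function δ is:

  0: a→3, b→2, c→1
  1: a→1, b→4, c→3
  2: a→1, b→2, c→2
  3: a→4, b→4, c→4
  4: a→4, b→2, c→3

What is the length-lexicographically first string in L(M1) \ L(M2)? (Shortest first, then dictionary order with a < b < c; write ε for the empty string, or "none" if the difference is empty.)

The string cbb is accepted by M1 but not by M2.
No shorter string lies in the difference, and cbb is the lexicographically first length-3 string in L(M1) \ L(M2).

cbb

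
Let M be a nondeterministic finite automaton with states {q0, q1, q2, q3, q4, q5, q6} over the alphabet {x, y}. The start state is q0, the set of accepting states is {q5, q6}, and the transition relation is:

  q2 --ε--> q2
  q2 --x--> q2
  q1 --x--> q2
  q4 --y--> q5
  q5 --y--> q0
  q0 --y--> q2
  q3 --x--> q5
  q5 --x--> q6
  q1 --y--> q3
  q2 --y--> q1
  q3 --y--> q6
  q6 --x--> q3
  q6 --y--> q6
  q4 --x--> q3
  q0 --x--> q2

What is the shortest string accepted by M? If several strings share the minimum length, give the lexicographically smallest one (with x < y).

A breadth-first search from q0 reaches an accepting state first via the path q0 → q2 → q1 → q3 → q5 on input xyyx.
No string of length < 4 is accepted (BFS exhausts all shorter strings without reaching an accepting state), and xyyx is the lexicographically least accepting string of length 4.

xyyx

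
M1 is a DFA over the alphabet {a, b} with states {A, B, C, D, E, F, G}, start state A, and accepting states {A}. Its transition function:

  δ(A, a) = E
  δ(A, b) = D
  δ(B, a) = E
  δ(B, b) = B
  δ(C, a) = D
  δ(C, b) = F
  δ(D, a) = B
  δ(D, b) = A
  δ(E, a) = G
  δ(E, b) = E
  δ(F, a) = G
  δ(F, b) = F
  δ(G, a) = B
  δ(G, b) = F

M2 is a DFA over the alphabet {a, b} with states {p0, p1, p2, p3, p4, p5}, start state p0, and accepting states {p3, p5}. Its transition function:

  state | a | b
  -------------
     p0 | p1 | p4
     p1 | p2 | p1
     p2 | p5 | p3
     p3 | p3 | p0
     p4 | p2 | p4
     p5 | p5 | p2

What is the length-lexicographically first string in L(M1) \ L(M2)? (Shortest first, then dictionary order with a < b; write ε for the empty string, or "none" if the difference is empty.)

ε

The empty string ε is accepted by M1 but not by M2.
Since ε is the unique shortest string, it is the required witness.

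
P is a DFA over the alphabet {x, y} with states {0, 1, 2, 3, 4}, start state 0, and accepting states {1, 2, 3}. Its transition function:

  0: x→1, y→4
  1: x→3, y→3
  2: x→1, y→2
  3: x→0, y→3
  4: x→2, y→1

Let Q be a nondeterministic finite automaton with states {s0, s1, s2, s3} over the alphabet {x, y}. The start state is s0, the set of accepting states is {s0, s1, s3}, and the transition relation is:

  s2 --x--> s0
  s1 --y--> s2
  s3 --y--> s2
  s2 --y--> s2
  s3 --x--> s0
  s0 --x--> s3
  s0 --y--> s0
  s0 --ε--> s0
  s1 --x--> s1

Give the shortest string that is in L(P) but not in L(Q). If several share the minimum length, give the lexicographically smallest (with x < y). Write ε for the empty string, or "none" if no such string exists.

xy

The string xy is accepted by P but not by Q.
No shorter string lies in the difference, and xy is the lexicographically first length-2 string in L(P) \ L(Q).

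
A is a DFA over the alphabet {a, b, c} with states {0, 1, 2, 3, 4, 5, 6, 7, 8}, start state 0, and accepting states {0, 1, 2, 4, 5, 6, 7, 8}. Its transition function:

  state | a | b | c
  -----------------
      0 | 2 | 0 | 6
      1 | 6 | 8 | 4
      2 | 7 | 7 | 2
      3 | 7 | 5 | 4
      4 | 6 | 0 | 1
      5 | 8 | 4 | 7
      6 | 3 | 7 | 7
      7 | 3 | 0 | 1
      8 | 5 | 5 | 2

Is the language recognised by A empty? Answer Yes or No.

The empty string ε is accepted: the run 0 ends in the accepting state 0.
Since at least one string is accepted, L(A) is not empty.

No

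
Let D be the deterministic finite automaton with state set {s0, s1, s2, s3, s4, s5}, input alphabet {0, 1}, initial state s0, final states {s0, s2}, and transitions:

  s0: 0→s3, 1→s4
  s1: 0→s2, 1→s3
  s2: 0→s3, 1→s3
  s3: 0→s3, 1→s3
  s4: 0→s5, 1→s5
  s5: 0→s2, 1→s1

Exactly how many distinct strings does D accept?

5

The useful subgraph on states {s0, s1, s2, s4, s5} is acyclic, so L(D) is finite; the longest accepting path visits 5 useful states, giving maximum string length 4.
Counting accepting paths from s0 by length: 1 of length 0, 2 of length 3, 2 of length 4. Total 5.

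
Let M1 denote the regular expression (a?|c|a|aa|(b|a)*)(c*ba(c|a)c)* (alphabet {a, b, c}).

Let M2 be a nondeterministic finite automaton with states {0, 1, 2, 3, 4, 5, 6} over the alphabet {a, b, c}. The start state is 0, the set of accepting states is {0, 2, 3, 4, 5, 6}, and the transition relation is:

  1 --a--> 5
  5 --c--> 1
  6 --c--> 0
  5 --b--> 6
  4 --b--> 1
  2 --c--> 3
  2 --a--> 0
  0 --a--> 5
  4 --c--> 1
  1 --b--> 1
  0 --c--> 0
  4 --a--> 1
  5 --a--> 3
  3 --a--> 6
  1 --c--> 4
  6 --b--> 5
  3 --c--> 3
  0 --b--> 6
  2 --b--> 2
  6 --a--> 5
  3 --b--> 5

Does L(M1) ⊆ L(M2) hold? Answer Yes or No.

Converting the expression M1 to a DFA (subset construction, then merging equivalent states) gives the minimal DFA with states {r0, r1, r2, r3, r4, r5, r6, r7, r8, r9, r10}, start state r0, accepting states {r0, r1, r2, r3, r5} and transitions r0: a→r1, b→r2, c→r3; r1: a→r1, b→r2, c→r4; r2: a→r5, b→r2, c→r4; r3: a→r6, b→r7, c→r4; r4: a→r6, b→r7, c→r4; r5: a→r0, b→r2, c→r8; r6: a→r6, b→r6, c→r6; r7: a→r9, b→r6, c→r6; r8: a→r6, b→r7, c→r3; r9: a→r10, b→r6, c→r10; r10: a→r6, b→r6, c→r3.
Exploring the product automaton M1 × M2 from the start pair (r0, 0), following both machines on each input symbol, reaches 33 state pairs: (r0, 0), (r1, 5), (r2, 6), (r3, 0), (r1, 3), (r4, 1), (r5, 5), (r2, 5), (r4, 0), (r6, 5), (r7, 6), (r1, 6), (r4, 3), (r7, 1), (r4, 4), (r0, 3), (r8, 1), (r5, 3), (r6, 3), (r6, 6), (r6, 1), (r9, 5), (r6, 0), (r7, 5), (r6, 4), (r3, 3), (r3, 4), (r0, 6), (r8, 3), (r10, 3), (r10, 1), (r9, 3), (r10, 6).
M1 accepts in {r0, r1, r2, r3, r5} and M2 accepts in {0, 2, 3, 4, 5, 6}. The reachable pairs whose M1-component is accepting are (r0, 0), (r1, 5), (r2, 6), (r3, 0), (r1, 3), (r5, 5), (r2, 5), (r1, 6), (r0, 3), (r5, 3), (r3, 3), (r3, 4), (r0, 6); in each of them the M2-component is accepting too, so the product for L(M1) \ L(M2) (M1-component accepting, M2-component rejecting) has no reachable accepting pair and the difference is empty.
Hence every string in L(M1) is also in L(M2).

Yes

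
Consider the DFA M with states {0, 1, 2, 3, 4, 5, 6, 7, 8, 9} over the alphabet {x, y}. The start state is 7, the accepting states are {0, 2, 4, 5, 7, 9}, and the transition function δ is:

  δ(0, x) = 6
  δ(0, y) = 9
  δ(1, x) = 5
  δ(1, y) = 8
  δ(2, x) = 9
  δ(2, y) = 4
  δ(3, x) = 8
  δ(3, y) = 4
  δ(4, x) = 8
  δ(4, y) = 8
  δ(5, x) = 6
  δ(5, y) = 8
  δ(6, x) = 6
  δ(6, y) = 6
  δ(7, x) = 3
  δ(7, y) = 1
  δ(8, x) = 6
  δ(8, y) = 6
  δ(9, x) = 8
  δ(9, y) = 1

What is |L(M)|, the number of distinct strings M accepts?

The useful subgraph on states {1, 3, 4, 5, 7} is acyclic, so L(M) is finite; the longest accepting path visits 3 useful states, giving maximum string length 2.
Counting accepting paths from 7 by length: 1 of length 0, 2 of length 2. Total 3.

3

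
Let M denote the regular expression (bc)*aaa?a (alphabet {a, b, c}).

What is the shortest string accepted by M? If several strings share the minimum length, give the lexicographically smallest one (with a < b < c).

By inspection of the expression, no string of length less than 3 matches, and aaa is the lexicographically first match of length 3.

aaa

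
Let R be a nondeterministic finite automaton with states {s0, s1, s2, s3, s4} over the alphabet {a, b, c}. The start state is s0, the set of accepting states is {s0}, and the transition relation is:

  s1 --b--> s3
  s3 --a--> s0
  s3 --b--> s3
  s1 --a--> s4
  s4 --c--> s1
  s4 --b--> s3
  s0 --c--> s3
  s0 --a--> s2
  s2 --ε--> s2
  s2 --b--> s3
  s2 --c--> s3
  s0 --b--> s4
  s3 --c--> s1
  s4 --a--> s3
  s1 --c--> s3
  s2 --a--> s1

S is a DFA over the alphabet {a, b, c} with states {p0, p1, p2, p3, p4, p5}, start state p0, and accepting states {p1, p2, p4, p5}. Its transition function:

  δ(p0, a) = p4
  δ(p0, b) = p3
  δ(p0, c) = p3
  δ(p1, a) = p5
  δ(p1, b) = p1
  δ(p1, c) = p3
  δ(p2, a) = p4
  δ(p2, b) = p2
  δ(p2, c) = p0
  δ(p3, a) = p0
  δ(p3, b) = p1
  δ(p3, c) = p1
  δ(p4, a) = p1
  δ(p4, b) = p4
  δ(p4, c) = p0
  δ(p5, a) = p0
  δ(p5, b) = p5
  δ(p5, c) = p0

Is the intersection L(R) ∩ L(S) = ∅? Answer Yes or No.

No

The string aba is accepted by both R and S.
Hence L(R) ∩ L(S) ≠ ∅.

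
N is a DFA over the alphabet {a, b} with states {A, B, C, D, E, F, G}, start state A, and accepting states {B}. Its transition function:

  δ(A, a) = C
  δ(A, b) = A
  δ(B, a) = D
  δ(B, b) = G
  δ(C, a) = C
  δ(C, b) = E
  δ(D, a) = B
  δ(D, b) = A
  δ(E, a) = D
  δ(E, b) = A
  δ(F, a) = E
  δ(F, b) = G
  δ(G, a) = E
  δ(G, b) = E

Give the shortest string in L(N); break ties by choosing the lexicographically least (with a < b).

A breadth-first search from A reaches an accepting state first via the path A → C → E → D → B on input abaa.
No string of length < 4 is accepted (BFS exhausts all shorter strings without reaching an accepting state), and abaa is the lexicographically least accepting string of length 4.

abaa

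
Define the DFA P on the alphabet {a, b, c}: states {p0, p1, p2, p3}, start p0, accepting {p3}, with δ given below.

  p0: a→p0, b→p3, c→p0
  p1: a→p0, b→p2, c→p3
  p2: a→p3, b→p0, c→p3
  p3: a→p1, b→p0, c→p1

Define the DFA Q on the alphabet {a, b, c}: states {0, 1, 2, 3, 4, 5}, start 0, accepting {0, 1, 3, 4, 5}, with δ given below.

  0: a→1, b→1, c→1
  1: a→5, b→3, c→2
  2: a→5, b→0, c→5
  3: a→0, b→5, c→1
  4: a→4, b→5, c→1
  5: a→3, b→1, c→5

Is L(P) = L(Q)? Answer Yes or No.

The string abcc is accepted by P but rejected by Q.
So L(P) ≠ L(Q).

No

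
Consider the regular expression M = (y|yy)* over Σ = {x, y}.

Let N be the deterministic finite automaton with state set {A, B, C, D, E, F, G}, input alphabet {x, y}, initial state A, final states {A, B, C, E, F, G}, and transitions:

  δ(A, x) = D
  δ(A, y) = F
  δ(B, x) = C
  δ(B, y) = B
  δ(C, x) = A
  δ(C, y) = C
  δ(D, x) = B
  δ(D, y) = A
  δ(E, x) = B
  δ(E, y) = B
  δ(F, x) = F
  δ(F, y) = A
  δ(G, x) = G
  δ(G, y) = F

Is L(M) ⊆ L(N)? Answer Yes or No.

Yes

Converting the expression M to a DFA (subset construction, then merging equivalent states) gives the minimal DFA with states {m0, m1}, start state m0, accepting states {m0} and transitions m0: x→m1, y→m0; m1: x→m1, y→m1.
Exploring the product automaton M × N from the start pair (m0, A), following both machines on each input symbol, reaches 7 state pairs: (m0, A), (m1, D), (m0, F), (m1, B), (m1, A), (m1, F), (m1, C).
M accepts in {m0} and N accepts in {A, B, C, E, F, G}. The reachable pairs whose M-component is accepting are (m0, A), (m0, F); in each of them the N-component is accepting too, so the product for L(M) \ L(N) (M-component accepting, N-component rejecting) has no reachable accepting pair and the difference is empty.
Hence every string in L(M) is also in L(N).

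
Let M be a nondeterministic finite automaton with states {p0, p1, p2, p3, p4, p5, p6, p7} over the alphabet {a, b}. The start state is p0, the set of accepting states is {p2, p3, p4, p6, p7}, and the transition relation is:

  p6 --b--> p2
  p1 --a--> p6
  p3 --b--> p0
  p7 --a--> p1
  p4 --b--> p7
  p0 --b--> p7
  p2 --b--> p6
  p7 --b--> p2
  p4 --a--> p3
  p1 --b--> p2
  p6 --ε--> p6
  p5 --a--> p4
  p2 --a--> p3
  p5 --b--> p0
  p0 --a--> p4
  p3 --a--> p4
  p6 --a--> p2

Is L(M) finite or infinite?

State p0 is reachable from the start and can reach an accepting state, and it lies on the cycle p0 → p4 → p3 → p0.
Traversing that cycle any number of times yields accepted strings of unbounded length, so the language is infinite.

infinite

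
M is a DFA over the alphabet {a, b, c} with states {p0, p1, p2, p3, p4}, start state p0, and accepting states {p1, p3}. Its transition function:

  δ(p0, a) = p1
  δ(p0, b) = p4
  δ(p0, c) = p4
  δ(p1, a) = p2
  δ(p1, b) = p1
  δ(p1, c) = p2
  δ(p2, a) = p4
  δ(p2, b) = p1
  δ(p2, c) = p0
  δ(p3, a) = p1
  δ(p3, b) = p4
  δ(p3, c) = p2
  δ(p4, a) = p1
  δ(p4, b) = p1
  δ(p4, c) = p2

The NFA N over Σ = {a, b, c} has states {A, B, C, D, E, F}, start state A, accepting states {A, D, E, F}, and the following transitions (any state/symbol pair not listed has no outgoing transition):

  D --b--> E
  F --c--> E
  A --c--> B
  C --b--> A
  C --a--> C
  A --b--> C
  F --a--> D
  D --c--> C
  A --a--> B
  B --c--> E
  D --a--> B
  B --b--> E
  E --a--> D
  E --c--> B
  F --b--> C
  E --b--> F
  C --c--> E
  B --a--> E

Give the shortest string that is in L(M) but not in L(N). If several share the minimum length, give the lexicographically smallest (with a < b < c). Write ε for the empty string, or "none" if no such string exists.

The string a is accepted by M but not by N.
No shorter string lies in the difference, and a is the lexicographically first length-1 string in L(M) \ L(N).

a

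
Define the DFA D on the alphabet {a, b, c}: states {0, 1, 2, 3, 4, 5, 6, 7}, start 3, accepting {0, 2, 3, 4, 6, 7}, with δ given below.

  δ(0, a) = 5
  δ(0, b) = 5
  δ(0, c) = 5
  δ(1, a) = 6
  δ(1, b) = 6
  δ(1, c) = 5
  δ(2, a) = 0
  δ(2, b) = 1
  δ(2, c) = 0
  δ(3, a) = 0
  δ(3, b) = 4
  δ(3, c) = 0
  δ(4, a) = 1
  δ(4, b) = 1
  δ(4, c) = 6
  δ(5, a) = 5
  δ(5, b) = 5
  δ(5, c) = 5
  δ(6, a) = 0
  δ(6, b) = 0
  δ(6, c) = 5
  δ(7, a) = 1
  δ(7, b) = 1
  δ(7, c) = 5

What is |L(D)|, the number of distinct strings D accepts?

19

The useful subgraph on states {0, 1, 3, 4, 6} is acyclic, so L(D) is finite; the longest accepting path visits 5 useful states, giving maximum string length 4.
Counting accepting paths from 3 by length: 1 of length 0, 3 of length 1, 1 of length 2, 6 of length 3, 8 of length 4. Total 19.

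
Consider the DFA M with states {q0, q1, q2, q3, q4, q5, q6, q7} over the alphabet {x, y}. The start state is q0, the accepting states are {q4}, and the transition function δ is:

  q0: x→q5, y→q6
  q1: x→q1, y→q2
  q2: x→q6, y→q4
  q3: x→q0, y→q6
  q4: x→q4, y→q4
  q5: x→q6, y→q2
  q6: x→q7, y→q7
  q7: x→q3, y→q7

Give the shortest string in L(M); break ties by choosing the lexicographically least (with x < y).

xyy

A breadth-first search from q0 reaches an accepting state first via the path q0 → q5 → q2 → q4 on input xyy.
No string of length < 3 is accepted (BFS exhausts all shorter strings without reaching an accepting state), and xyy is the lexicographically least accepting string of length 3.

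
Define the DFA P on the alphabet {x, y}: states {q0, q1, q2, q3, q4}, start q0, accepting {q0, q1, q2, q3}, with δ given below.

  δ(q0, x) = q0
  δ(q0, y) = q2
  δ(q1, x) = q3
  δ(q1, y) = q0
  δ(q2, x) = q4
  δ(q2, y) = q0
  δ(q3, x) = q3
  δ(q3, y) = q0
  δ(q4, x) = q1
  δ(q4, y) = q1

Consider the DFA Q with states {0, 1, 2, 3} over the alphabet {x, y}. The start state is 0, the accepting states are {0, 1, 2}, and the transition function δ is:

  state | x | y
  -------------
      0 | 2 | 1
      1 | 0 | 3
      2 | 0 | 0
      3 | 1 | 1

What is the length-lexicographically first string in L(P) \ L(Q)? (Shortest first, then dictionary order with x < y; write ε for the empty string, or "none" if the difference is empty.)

The string yy is accepted by P but not by Q.
No shorter string lies in the difference, and yy is the lexicographically first length-2 string in L(P) \ L(Q).

yy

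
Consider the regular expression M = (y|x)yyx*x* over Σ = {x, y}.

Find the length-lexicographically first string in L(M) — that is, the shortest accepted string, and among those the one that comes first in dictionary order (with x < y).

By inspection of the expression, no string of length less than 3 matches, and xyy is the lexicographically first match of length 3.

xyy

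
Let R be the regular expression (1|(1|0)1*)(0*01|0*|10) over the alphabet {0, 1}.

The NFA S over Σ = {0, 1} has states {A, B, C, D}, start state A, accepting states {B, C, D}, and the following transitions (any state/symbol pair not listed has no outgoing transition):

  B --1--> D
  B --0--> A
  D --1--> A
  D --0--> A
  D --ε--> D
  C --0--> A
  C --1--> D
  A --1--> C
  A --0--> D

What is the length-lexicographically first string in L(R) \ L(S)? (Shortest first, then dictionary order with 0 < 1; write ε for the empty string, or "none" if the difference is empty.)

The string 00 is accepted by R but not by S.
No shorter string lies in the difference, and 00 is the lexicographically first length-2 string in L(R) \ L(S).

00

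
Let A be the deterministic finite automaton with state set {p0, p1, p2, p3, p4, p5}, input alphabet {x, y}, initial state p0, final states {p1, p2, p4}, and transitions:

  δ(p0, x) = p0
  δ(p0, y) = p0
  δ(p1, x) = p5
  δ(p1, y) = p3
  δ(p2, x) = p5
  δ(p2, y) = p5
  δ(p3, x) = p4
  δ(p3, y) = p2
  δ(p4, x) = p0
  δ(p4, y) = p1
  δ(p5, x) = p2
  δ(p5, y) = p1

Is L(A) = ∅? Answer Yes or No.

Yes

The states reachable from the start state are {p0}.
None of the accepting states {p1, p2, p4} is reachable, so no string is accepted and L(A) = ∅.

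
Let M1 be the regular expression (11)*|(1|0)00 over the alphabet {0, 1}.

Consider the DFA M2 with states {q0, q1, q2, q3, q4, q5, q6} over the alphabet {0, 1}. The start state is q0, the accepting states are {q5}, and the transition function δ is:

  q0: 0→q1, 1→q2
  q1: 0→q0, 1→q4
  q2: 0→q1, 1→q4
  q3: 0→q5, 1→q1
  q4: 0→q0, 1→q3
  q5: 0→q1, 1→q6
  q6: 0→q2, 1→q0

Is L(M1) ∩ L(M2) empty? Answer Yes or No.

Converting the expression M1 to a DFA (subset construction, then merging equivalent states) gives the minimal DFA with states {r0, r1, r2, r3, r4, r5, r6, r7}, start state r0, accepting states {r0, r5, r6} and transitions r0: 0→r1, 1→r2; r1: 0→r3, 1→r4; r2: 0→r3, 1→r5; r3: 0→r6, 1→r4; r4: 0→r4, 1→r4; r5: 0→r4, 1→r7; r6: 0→r4, 1→r4; r7: 0→r4, 1→r5.
Exploring the product automaton M1 × M2 from the start pair (r0, q0), following both machines on each input symbol, reaches 20 state pairs: (r0, q0), (r1, q1), (r2, q2), (r3, q0), (r4, q4), (r3, q1), (r5, q4), (r6, q1), (r4, q2), (r4, q0), (r4, q3), (r6, q0), (r7, q3), (r4, q1), (r4, q5), (r5, q1), (r4, q6), (r7, q4), (r5, q3), (r7, q1).
M1 accepts in {r0, r5, r6} and M2 accepts in {q5}; no reachable pair has both components accepting, so no string drives both machines to acceptance simultaneously and L(M1) ∩ L(M2) = ∅.
So no string is accepted by both, and the intersection is empty.

Yes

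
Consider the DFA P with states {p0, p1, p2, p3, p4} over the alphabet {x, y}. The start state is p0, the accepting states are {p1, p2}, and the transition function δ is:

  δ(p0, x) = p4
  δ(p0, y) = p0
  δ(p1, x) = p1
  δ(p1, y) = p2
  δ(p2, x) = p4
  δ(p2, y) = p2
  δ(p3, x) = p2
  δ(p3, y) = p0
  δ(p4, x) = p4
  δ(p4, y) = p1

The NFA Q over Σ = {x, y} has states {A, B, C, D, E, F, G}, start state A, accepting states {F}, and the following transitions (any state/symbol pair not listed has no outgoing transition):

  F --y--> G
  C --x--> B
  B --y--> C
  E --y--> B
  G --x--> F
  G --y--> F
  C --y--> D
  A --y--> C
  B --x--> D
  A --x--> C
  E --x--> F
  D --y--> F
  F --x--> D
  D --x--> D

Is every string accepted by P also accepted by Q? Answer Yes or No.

No

The string xy is in L(P) but not in L(Q).
So L(P) ⊄ L(Q).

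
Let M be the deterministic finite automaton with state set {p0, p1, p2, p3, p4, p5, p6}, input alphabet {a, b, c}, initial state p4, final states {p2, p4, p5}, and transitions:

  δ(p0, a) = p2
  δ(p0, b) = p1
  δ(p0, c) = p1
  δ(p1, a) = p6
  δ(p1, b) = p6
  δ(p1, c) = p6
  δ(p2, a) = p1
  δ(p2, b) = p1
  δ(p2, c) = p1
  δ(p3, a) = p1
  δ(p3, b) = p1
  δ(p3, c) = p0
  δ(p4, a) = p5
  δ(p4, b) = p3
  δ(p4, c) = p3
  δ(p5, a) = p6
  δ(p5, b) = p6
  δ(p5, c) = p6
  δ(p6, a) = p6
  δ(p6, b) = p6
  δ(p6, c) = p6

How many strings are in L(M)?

4

The useful subgraph on states {p0, p2, p3, p4, p5} is acyclic, so L(M) is finite; the longest accepting path visits 4 useful states, giving maximum string length 3.
Counting accepting paths from p4 by length: 1 of length 0, 1 of length 1, 2 of length 3. Total 4.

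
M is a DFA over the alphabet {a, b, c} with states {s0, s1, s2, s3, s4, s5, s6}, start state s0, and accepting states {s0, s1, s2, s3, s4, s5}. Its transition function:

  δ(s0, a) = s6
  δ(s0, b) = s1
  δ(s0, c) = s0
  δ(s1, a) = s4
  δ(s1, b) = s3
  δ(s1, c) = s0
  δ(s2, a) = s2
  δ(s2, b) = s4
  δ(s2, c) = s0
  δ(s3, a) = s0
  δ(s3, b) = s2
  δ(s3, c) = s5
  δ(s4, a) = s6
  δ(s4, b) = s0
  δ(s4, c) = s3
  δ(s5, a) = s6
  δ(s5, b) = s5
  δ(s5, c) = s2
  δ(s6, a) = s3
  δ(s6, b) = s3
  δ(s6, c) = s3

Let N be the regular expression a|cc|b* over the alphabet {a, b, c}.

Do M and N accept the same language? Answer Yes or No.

The string c is accepted by M but rejected by N.
So L(M) ≠ L(N).

No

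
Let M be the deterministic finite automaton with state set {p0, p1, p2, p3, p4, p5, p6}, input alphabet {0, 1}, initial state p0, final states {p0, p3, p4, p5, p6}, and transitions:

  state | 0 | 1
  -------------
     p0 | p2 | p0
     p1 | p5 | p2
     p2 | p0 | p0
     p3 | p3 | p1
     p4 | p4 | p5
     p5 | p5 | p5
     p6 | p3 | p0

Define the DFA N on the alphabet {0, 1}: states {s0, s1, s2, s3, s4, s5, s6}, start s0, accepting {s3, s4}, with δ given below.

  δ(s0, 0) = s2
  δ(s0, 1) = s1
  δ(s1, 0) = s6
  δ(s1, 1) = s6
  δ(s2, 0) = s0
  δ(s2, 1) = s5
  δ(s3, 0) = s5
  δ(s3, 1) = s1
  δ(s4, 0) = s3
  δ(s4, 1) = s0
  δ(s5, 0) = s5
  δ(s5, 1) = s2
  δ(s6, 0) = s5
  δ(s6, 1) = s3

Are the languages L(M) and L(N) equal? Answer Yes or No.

The empty string ε is accepted by M but rejected by N.
So L(M) ≠ L(N).

No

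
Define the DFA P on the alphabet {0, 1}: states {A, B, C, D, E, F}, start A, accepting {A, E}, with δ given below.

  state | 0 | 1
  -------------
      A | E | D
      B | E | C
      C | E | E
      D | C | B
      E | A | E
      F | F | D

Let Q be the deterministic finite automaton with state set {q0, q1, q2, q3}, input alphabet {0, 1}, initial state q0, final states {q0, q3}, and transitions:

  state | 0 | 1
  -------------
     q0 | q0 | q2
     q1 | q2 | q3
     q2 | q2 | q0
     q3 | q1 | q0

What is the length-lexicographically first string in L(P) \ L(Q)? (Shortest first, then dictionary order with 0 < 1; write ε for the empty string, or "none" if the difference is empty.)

The string 01 is accepted by P but not by Q.
No shorter string lies in the difference, and 01 is the lexicographically first length-2 string in L(P) \ L(Q).

01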